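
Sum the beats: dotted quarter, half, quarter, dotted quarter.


Let's work it out.
Beat values:
  dotted quarter = 1.5 beats
  half = 2 beats
  quarter = 1 beat
  dotted quarter = 1.5 beats
Sum = 1.5 + 2 + 1 + 1.5
= 6 beats


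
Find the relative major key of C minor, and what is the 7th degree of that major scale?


The relative major shares the key signature and is a minor 3rd above the minor tonic
A minor 3rd above C is Eb
→ relative major of C minor is Eb major
Eb major scale: Eb F G Ab Bb C D
= Eb major; 7th degree = D


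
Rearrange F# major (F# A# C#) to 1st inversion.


Solution.
Root position: F# A# C#
1st inversion: move root up an octave
Bass note: A#
Notes (bottom to top) = A# C# F#


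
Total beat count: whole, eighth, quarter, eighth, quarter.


Step by step:
Beat values:
  whole = 4 beats
  eighth = 0.5 beats
  quarter = 1 beat
  eighth = 0.5 beats
  quarter = 1 beat
Sum = 4 + 0.5 + 1 + 0.5 + 1
= 7 beats


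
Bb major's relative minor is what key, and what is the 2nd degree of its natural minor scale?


The relative minor shares the major's key signature and starts on its 6th degree
6th degree = a major 6th above the tonic; a major 6th above Bb is G
→ relative minor of Bb major is G minor
G natural minor scale: G A Bb C D Eb F
= G minor; 2nd degree = A


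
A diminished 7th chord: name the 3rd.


Solution.
Diminished 7th chord = root + minor 3rd + diminished 5th + diminished 7th
Seventh chords stack in thirds, so the letter names are A-C-E-G
Root: A
Minor 3rd above A: C
Diminished 5th above A: Eb
Diminished 7th above A: Gb
The 3rd = C


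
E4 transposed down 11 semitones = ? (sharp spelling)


E4: chromatic position 4 in octave 4 → absolute = 4×12 + 4 = 52
Transpose down 11: 52 - 11 = 41
41 = 3×12 + 5 → F in octave 3
Result = F3


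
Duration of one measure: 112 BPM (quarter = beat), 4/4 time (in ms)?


Let's work it out.
Quarter-note beat duration = 60000 / 112 ms
Beats per measure (4/4) = 4
One measure = 4 × 60000 / 112 = 240000 / 112 ms
= 2142.9 ms


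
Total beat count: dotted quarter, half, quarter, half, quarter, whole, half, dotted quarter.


Reasoning:
Beat values:
  dotted quarter = 1.5 beats
  half = 2 beats
  quarter = 1 beat
  half = 2 beats
  quarter = 1 beat
  whole = 4 beats
  half = 2 beats
  dotted quarter = 1.5 beats
Sum = 1.5 + 2 + 1 + 2 + 1 + 4 + 2 + 1.5
= 15 beats


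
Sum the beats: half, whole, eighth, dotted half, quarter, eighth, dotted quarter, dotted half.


Working:
Beat values:
  half = 2 beats
  whole = 4 beats
  eighth = 0.5 beats
  dotted half = 3 beats
  quarter = 1 beat
  eighth = 0.5 beats
  dotted quarter = 1.5 beats
  dotted half = 3 beats
Sum = 2 + 4 + 0.5 + 3 + 1 + 0.5 + 1.5 + 3
= 15.5 beats


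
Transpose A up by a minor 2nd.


Reasoning:
minor 2nd: 2 letter names, 1 semitones
Letter: A + 1 → B
Pitch: A + 1 semitones, spelled as a B → Bb
= Bb


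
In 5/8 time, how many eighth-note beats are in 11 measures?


Time signature 5/8: the bottom number 8 means the eighth note gets one count
The top number 5 means 5 eighth-note beats per measure
Total = 5 × 11 measures
= 55 eighth-note beats


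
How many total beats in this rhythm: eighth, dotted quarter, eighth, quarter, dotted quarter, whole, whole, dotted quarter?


Working:
Beat values:
  eighth = 0.5 beats
  dotted quarter = 1.5 beats
  eighth = 0.5 beats
  quarter = 1 beat
  dotted quarter = 1.5 beats
  whole = 4 beats
  whole = 4 beats
  dotted quarter = 1.5 beats
Sum = 0.5 + 1.5 + 0.5 + 1 + 1.5 + 4 + 4 + 1.5
= 14.5 beats


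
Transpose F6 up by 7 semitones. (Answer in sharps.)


Step by step:
F6: chromatic position 5 in octave 6 → absolute = 6×12 + 5 = 77
Transpose up 7: 77 + 7 = 84
84 = 7×12 + 0 → C in octave 7
Result = C7


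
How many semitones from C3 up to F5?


Absolute semitone position = octave×12 + chromatic position
C3: 3×12 + 0 = 36
F5: 5×12 + 5 = 65
Difference = 65 - 36 = 29
= 29 semitones


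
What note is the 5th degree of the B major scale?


Solution.
Major scale pattern: W-W-H-W-W-W-H (2-2-1-2-2-2-1 semitones)
Starting from B:
  B + 2 semitones → C#
  C# + 2 semitones → D#
  D# + 1 semitone → E
  E + 2 semitones → F#
  F# + 2 semitones → G#
  G# + 2 semitones → A#
  A# + 1 semitone → B
Scale: B C# D# E F# G# A#
Degree 5 = F#


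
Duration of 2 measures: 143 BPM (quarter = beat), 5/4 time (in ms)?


Solution.
Quarter-note beat duration = 60000 / 143 ms
Beats per measure (5/4) = 5
One measure = 5 × 60000 / 143 = 300000 / 143 ms
2 measures = 2 × 300000 / 143 = 600000 / 143
= 4195.8 ms


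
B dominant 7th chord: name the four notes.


Working:
Dominant 7th chord = root + major 3rd + perfect 5th + minor 7th
Seventh chords stack in thirds, so the letter names are B-D-F-A
Root: B
Major 3rd above B: D#
Perfect 5th above B: F#
Minor 7th above B: A
Chord = B D# F# A


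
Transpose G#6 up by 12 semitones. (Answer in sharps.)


Working:
G#6: chromatic position 8 in octave 6 → absolute = 6×12 + 8 = 80
Transpose up 12: 80 + 12 = 92
92 = 7×12 + 8 → G# in octave 7
Result = G#7


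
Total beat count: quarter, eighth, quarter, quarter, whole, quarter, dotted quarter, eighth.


Step by step:
Beat values:
  quarter = 1 beat
  eighth = 0.5 beats
  quarter = 1 beat
  quarter = 1 beat
  whole = 4 beats
  quarter = 1 beat
  dotted quarter = 1.5 beats
  eighth = 0.5 beats
Sum = 1 + 0.5 + 1 + 1 + 4 + 1 + 1.5 + 0.5
= 10.5 beats


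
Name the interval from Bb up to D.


Step by step:
Letter names: B → D spans 3 letter names → a 3rd
Semitones: Bb → D = 4 half-steps
A 3rd of 4 semitones is a major 3rd
= major 3rd


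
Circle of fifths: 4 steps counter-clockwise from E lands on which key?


Each counter-clockwise step moves down a perfect 5th (= up a perfect 4th)
From E: E → A → D → G → C
= C


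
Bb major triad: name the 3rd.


Step by step:
Major triad = root + major 3rd (4 semitones) + perfect 5th (7 semitones)
A triad on Bb stacks thirds, so the chord tones use letter names B-D-F
Root: Bb
Major 3rd above Bb: D
Perfect 5th above Bb: F
The 3rd = D


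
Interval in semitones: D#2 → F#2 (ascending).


Absolute semitone position = octave×12 + chromatic position
D#2: 2×12 + 3 = 27
F#2: 2×12 + 6 = 30
Difference = 30 - 27 = 3
= 3 semitones


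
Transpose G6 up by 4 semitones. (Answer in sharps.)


Step by step:
G6: chromatic position 7 in octave 6 → absolute = 6×12 + 7 = 79
Transpose up 4: 79 + 4 = 83
83 = 6×12 + 11 → B in octave 6
Result = B6


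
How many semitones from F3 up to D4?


Reasoning:
Absolute semitone position = octave×12 + chromatic position
F3: 3×12 + 5 = 41
D4: 4×12 + 2 = 50
Difference = 50 - 41 = 9
= 9 semitones


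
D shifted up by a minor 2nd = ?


minor 2nd: 2 letter names, 1 semitones
Letter: D + 1 → E
Pitch: D + 1 semitones, spelled as an E → Eb
= Eb


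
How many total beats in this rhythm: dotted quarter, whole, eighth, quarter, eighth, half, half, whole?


Beat values:
  dotted quarter = 1.5 beats
  whole = 4 beats
  eighth = 0.5 beats
  quarter = 1 beat
  eighth = 0.5 beats
  half = 2 beats
  half = 2 beats
  whole = 4 beats
Sum = 1.5 + 4 + 0.5 + 1 + 0.5 + 2 + 2 + 4
= 15.5 beats


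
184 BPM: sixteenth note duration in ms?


One quarter-note beat = 60000 / BPM = 60000 / 184 ms
Sixteenth note = 1/4 × quarter note
Duration = 1/4 × 60000 / 184 = 15000 / 184
= 81.5 ms


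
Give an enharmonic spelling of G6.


Working:
Enharmonic notes sound the same pitch but are spelled with different letter names
G and Abb name the same pitch class
= Abb6


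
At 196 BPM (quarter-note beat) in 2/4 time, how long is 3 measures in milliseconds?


Solution.
Quarter-note beat duration = 60000 / 196 ms
Beats per measure (2/4) = 2
One measure = 2 × 60000 / 196 = 120000 / 196 ms
3 measures = 3 × 120000 / 196 = 360000 / 196
= 1836.7 ms


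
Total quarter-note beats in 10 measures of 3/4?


Let's work it out.
Time signature 3/4: the bottom number 4 means the quarter note gets one count
The top number 3 means 3 quarter-note beats per measure
Total = 3 × 10 measures
= 30 quarter-note beats


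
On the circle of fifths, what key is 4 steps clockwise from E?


Reasoning:
Each clockwise step on the circle of fifths moves up a perfect 5th
From E: E → B → F#/Gb → Db → Ab
= Ab


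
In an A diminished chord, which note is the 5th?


Reasoning:
Diminished triad = root + minor 3rd (3 semitones) + diminished 5th (6 semitones)
A triad on A stacks thirds, so the chord tones use letter names A-C-E
Root: A
Minor 3rd above A: C
Diminished 5th above A: Eb
The 5th = Eb


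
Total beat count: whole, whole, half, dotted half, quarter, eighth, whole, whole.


Beat values:
  whole = 4 beats
  whole = 4 beats
  half = 2 beats
  dotted half = 3 beats
  quarter = 1 beat
  eighth = 0.5 beats
  whole = 4 beats
  whole = 4 beats
Sum = 4 + 4 + 2 + 3 + 1 + 0.5 + 4 + 4
= 22.5 beats


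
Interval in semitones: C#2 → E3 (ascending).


Step by step:
Absolute semitone position = octave×12 + chromatic position
C#2: 2×12 + 1 = 25
E3: 3×12 + 4 = 40
Difference = 40 - 25 = 15
= 15 semitones


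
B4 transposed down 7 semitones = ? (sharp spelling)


B4: chromatic position 11 in octave 4 → absolute = 4×12 + 11 = 59
Transpose down 7: 59 - 7 = 52
52 = 4×12 + 4 → E in octave 4
Result = E4


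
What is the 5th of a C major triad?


Let's work it out.
Major triad = root + major 3rd (4 semitones) + perfect 5th (7 semitones)
A triad on C stacks thirds, so the chord tones use letter names C-E-G
Root: C
Major 3rd above C: E
Perfect 5th above C: G
The 5th = G


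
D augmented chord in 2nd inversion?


Solution.
Root position: D F# A#
2nd inversion: move root and 3rd up an octave
Bass note: A#
Notes (bottom to top) = A# D F#


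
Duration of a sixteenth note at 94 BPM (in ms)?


Reasoning:
One quarter-note beat = 60000 / BPM = 60000 / 94 ms
Sixteenth note = 1/4 × quarter note
Duration = 1/4 × 60000 / 94 = 15000 / 94
= 159.6 ms


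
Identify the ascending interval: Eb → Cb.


Working:
Letter names: E → C spans 6 letter names → a 6th
Semitones: Eb → Cb = 8 half-steps
A 6th of 8 semitones is a minor 6th
= minor 6th


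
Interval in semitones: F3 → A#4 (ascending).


Reasoning:
Absolute semitone position = octave×12 + chromatic position
F3: 3×12 + 5 = 41
A#4: 4×12 + 10 = 58
Difference = 58 - 41 = 17
= 17 semitones


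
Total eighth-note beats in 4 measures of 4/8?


Time signature 4/8: the bottom number 8 means the eighth note gets one count
The top number 4 means 4 eighth-note beats per measure
Total = 4 × 4 measures
= 16 eighth-note beats


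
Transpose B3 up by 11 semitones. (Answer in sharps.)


Step by step:
B3: chromatic position 11 in octave 3 → absolute = 3×12 + 11 = 47
Transpose up 11: 47 + 11 = 58
58 = 4×12 + 10 → A# in octave 4
Result = A#4


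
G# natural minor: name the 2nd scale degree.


Let's work it out.
Natural minor scale pattern: W-H-W-W-H-W-W (2-1-2-2-1-2-2 semitones)
Starting from G#:
  G# + 2 semitones → A#
  A# + 1 semitone → B
  B + 2 semitones → C#
  C# + 2 semitones → D#
  D# + 1 semitone → E
  E + 2 semitones → F#
  F# + 2 semitones → G#
Scale: G# A# B C# D# E F#
Degree 2 = A#


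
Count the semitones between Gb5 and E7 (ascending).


Solution.
Absolute semitone position = octave×12 + chromatic position
Gb5: 5×12 + 6 = 66
E7: 7×12 + 4 = 88
Difference = 88 - 66 = 22
= 22 semitones


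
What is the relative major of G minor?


Solution.
The relative major shares the key signature and is a minor 3rd above the minor tonic
A minor 3rd above G is Bb
→ relative major of G minor is Bb major
= Bb major


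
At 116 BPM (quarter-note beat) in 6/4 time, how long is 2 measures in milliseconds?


Solution.
Quarter-note beat duration = 60000 / 116 ms
Beats per measure (6/4) = 6
One measure = 6 × 60000 / 116 = 360000 / 116 ms
2 measures = 2 × 360000 / 116 = 720000 / 116
= 6206.9 ms


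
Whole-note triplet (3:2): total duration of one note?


Solution.
Triplet: 3 notes occupy the space of 2 whole notes
Space = 2 × 4 = 8 beats
Each triplet note = 8 / 3 = 8/3 beats
= 8/3 beats


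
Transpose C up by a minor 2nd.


Reasoning:
minor 2nd: 2 letter names, 1 semitones
Letter: C + 1 → D
Pitch: C + 1 semitones, spelled as a D → Db
= Db


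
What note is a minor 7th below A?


Let's work it out.
A 7th spans 7 letter names, so from A we land on B
A minor 7th = 10 semitones below A
Spell B at that pitch: B
= B


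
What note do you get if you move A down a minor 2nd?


Reasoning:
minor 2nd: 2 letter names, 1 semitones
Letter: A - 1 → G
Pitch: A - 1 semitones, spelled as a G → G#
= G#


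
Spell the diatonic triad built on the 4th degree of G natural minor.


Reasoning:
G natural minor scale: G A Bb C D Eb F
Diatonic triad on degree 4 stacks scale notes 4, 6, 1: C Eb G
C→Eb = 3 semitones; C→G = 7 semitones → minor triad
= C Eb G (minor)


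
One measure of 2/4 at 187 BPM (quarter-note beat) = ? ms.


Let's work it out.
Quarter-note beat duration = 60000 / 187 ms
Beats per measure (2/4) = 2
One measure = 2 × 60000 / 187 = 120000 / 187 ms
= 641.7 ms


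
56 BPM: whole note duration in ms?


Reasoning:
One quarter-note beat = 60000 / BPM = 60000 / 56 ms
Whole note = 4 × quarter note
Duration = 4 × 60000 / 56 = 240000 / 56
= 4285.7 ms


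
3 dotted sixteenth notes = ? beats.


Working:
Base sixteenth note = 1/4 beats
Dot 1 adds half the previous value: +1/8
One dotted sixteenth = 1/4 + 1/8 = 3/8
3 of them = 3 × 3/8 = 9/8
= 9/8 beats


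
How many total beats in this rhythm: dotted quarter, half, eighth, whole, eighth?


Step by step:
Beat values:
  dotted quarter = 1.5 beats
  half = 2 beats
  eighth = 0.5 beats
  whole = 4 beats
  eighth = 0.5 beats
Sum = 1.5 + 2 + 0.5 + 4 + 0.5
= 8.5 beats


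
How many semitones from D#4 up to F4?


Reasoning:
Absolute semitone position = octave×12 + chromatic position
D#4: 4×12 + 3 = 51
F4: 4×12 + 5 = 53
Difference = 53 - 51 = 2
= 2 semitones


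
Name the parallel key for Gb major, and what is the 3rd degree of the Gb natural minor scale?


Parallel keys share the same tonic but differ in mode
Gb major → parallel is Gb minor
Gb natural minor scale: Gb Ab Bbb Cb Db Ebb Fb
= Gb minor; 3rd degree = Bbb


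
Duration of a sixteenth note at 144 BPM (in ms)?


Step by step:
One quarter-note beat = 60000 / BPM = 60000 / 144 ms
Sixteenth note = 1/4 × quarter note
Duration = 1/4 × 60000 / 144 = 15000 / 144
= 104.2 ms


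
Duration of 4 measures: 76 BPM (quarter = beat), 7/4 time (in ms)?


Working:
Quarter-note beat duration = 60000 / 76 ms
Beats per measure (7/4) = 7
One measure = 7 × 60000 / 76 = 420000 / 76 ms
4 measures = 4 × 420000 / 76 = 1680000 / 76
= 22105.3 ms


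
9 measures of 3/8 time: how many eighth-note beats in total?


Time signature 3/8: the bottom number 8 means the eighth note gets one count
The top number 3 means 3 eighth-note beats per measure
Total = 3 × 9 measures
= 27 eighth-note beats


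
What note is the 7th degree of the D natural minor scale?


Working:
Natural minor scale pattern: W-H-W-W-H-W-W (2-1-2-2-1-2-2 semitones)
Starting from D:
  D + 2 semitones → E
  E + 1 semitone → F
  F + 2 semitones → G
  G + 2 semitones → A
  A + 1 semitone → Bb
  Bb + 2 semitones → C
  C + 2 semitones → D
Scale: D E F G A Bb C
Degree 7 = C


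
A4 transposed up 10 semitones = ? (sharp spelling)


Solution.
A4: chromatic position 9 in octave 4 → absolute = 4×12 + 9 = 57
Transpose up 10: 57 + 10 = 67
67 = 5×12 + 7 → G in octave 5
Result = G5


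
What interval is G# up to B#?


Solution.
Letter names: G → B spans 3 letter names → a 3rd
Semitones: G# → B# = 4 half-steps
A 3rd of 4 semitones is a major 3rd
= major 3rd


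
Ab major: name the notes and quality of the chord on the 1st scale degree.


Solution.
Ab major scale: Ab Bb C Db Eb F G
Diatonic triad on degree 1 stacks scale notes 1, 3, 5: Ab C Eb
Ab→C = 4 semitones; Ab→Eb = 7 semitones → major triad
= Ab C Eb (major)


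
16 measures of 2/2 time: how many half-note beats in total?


Working:
Time signature 2/2: the bottom number 2 means the half note gets one count
The top number 2 means 2 half-note beats per measure
Total = 2 × 16 measures
= 32 half-note beats


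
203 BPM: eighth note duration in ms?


Working:
One quarter-note beat = 60000 / BPM = 60000 / 203 ms
Eighth note = 1/2 × quarter note
Duration = 1/2 × 60000 / 203 = 30000 / 203
= 147.8 ms


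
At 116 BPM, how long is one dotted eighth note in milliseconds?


Working:
One quarter-note beat = 60000 / BPM = 60000 / 116 ms
Dotted eighth note = 3/4 × quarter note
Duration = 3/4 × 60000 / 116 = 45000 / 116
= 387.9 ms


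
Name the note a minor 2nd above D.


Step by step:
A 2nd spans 2 letter names, so from D we land on E
A minor 2nd = 1 semitone above D
Spell E at that pitch: Eb
= Eb


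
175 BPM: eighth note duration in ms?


One quarter-note beat = 60000 / BPM = 60000 / 175 ms
Eighth note = 1/2 × quarter note
Duration = 1/2 × 60000 / 175 = 30000 / 175
= 171.4 ms


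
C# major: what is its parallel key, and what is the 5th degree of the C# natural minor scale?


Step by step:
Parallel keys share the same tonic but differ in mode
C# major → parallel is C# minor
C# natural minor scale: C# D# E F# G# A B
= C# minor; 5th degree = G#


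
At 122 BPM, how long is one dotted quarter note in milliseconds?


One quarter-note beat = 60000 / BPM = 60000 / 122 ms
Dotted quarter note = 3/2 × quarter note
Duration = 3/2 × 60000 / 122 = 90000 / 122
= 737.7 ms


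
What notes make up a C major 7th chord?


Major 7th chord = root + major 3rd + perfect 5th + major 7th
Seventh chords stack in thirds, so the letter names are C-E-G-B
Root: C
Major 3rd above C: E
Perfect 5th above C: G
Major 7th above C: B
Chord = C E G B


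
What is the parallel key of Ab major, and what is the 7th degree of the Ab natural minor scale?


Step by step:
Parallel keys share the same tonic but differ in mode
Ab major → parallel is Ab minor
Ab natural minor scale: Ab Bb Cb Db Eb Fb Gb
= Ab minor; 7th degree = Gb


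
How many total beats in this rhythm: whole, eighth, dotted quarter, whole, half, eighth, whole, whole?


Beat values:
  whole = 4 beats
  eighth = 0.5 beats
  dotted quarter = 1.5 beats
  whole = 4 beats
  half = 2 beats
  eighth = 0.5 beats
  whole = 4 beats
  whole = 4 beats
Sum = 4 + 0.5 + 1.5 + 4 + 2 + 0.5 + 4 + 4
= 20.5 beats


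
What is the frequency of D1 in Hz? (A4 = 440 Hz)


Solution.
f = 440 × 2^(n/12) where n = semitones from A4
D1: -43 semitones from A4
f = 440 × 2^(-43/12)
f = 36.71 Hz


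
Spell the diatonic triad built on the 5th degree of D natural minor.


Reasoning:
D natural minor scale: D E F G A Bb C
Diatonic triad on degree 5 stacks scale notes 5, 7, 2: A C E
A→C = 3 semitones; A→E = 7 semitones → minor triad
= A C E (minor)


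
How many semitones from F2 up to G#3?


Absolute semitone position = octave×12 + chromatic position
F2: 2×12 + 5 = 29
G#3: 3×12 + 8 = 44
Difference = 44 - 29 = 15
= 15 semitones


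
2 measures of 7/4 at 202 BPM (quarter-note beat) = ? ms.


Solution.
Quarter-note beat duration = 60000 / 202 ms
Beats per measure (7/4) = 7
One measure = 7 × 60000 / 202 = 420000 / 202 ms
2 measures = 2 × 420000 / 202 = 840000 / 202
= 4158.4 ms


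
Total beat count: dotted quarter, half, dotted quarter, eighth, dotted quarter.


Beat values:
  dotted quarter = 1.5 beats
  half = 2 beats
  dotted quarter = 1.5 beats
  eighth = 0.5 beats
  dotted quarter = 1.5 beats
Sum = 1.5 + 2 + 1.5 + 0.5 + 1.5
= 7 beats


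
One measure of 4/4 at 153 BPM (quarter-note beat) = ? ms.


Let's work it out.
Quarter-note beat duration = 60000 / 153 ms
Beats per measure (4/4) = 4
One measure = 4 × 60000 / 153 = 240000 / 153 ms
= 1568.6 ms


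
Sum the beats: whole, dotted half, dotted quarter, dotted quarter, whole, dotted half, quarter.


Solution.
Beat values:
  whole = 4 beats
  dotted half = 3 beats
  dotted quarter = 1.5 beats
  dotted quarter = 1.5 beats
  whole = 4 beats
  dotted half = 3 beats
  quarter = 1 beat
Sum = 4 + 3 + 1.5 + 1.5 + 4 + 3 + 1
= 18 beats


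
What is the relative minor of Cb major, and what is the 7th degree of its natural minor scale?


The relative minor shares the major's key signature and starts on its 6th degree
6th degree = a major 6th above the tonic; a major 6th above Cb is Ab
→ relative minor of Cb major is Ab minor
Ab natural minor scale: Ab Bb Cb Db Eb Fb Gb
= Ab minor; 7th degree = Gb


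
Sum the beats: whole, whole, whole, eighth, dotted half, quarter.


Working:
Beat values:
  whole = 4 beats
  whole = 4 beats
  whole = 4 beats
  eighth = 0.5 beats
  dotted half = 3 beats
  quarter = 1 beat
Sum = 4 + 4 + 4 + 0.5 + 3 + 1
= 16.5 beats


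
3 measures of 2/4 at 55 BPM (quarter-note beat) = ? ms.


Reasoning:
Quarter-note beat duration = 60000 / 55 ms
Beats per measure (2/4) = 2
One measure = 2 × 60000 / 55 = 120000 / 55 ms
3 measures = 3 × 120000 / 55 = 360000 / 55
= 6545.5 ms


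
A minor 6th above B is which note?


Working:
A 6th spans 6 letter names, so from B we land on G
A minor 6th = 8 semitones above B
Spell G at that pitch: G
= G


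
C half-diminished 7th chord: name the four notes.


Solution.
Half-diminished 7th chord = root + minor 3rd + diminished 5th + minor 7th
Seventh chords stack in thirds, so the letter names are C-E-G-B
Root: C
Minor 3rd above C: Eb
Diminished 5th above C: Gb
Minor 7th above C: Bb
Chord = C Eb Gb Bb


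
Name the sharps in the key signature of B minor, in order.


Let's work it out.
Sharp minor keys follow the circle of fifths: A(0), E(1), B(2), F#(3), C#(4), G#(5), D#(6), A#(7)
B minor has 2 sharps
Order of sharps: F# C# G# D# A# E# B# → first 2: F#, C#
= F#, C#


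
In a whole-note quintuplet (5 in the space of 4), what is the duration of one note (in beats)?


Solution.
Quintuplet: 5 notes occupy the space of 4 whole notes
Space = 4 × 4 = 16 beats
Each quintuplet note = 16 / 5 = 16/5 beats
= 16/5 beats


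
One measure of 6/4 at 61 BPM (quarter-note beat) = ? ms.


Reasoning:
Quarter-note beat duration = 60000 / 61 ms
Beats per measure (6/4) = 6
One measure = 6 × 60000 / 61 = 360000 / 61 ms
= 5901.6 ms


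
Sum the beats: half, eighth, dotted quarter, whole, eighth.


Solution.
Beat values:
  half = 2 beats
  eighth = 0.5 beats
  dotted quarter = 1.5 beats
  whole = 4 beats
  eighth = 0.5 beats
Sum = 2 + 0.5 + 1.5 + 4 + 0.5
= 8.5 beats


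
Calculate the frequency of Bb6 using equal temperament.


f = 440 × 2^(n/12) where n = semitones from A4
Bb6: 25 semitones from A4
f = 440 × 2^(25/12)
f = 1864.66 Hz


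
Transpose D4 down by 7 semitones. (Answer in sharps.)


Step by step:
D4: chromatic position 2 in octave 4 → absolute = 4×12 + 2 = 50
Transpose down 7: 50 - 7 = 43
43 = 3×12 + 7 → G in octave 3
Result = G3


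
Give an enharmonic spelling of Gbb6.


Working:
Enharmonic notes sound the same pitch but are spelled with different letter names
Gbb and F name the same pitch class
= F6


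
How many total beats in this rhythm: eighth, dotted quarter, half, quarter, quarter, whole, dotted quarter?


Beat values:
  eighth = 0.5 beats
  dotted quarter = 1.5 beats
  half = 2 beats
  quarter = 1 beat
  quarter = 1 beat
  whole = 4 beats
  dotted quarter = 1.5 beats
Sum = 0.5 + 1.5 + 2 + 1 + 1 + 4 + 1.5
= 11.5 beats


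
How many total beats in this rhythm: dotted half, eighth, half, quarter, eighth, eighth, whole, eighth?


Step by step:
Beat values:
  dotted half = 3 beats
  eighth = 0.5 beats
  half = 2 beats
  quarter = 1 beat
  eighth = 0.5 beats
  eighth = 0.5 beats
  whole = 4 beats
  eighth = 0.5 beats
Sum = 3 + 0.5 + 2 + 1 + 0.5 + 0.5 + 4 + 0.5
= 12 beats


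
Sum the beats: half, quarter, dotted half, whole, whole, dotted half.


Reasoning:
Beat values:
  half = 2 beats
  quarter = 1 beat
  dotted half = 3 beats
  whole = 4 beats
  whole = 4 beats
  dotted half = 3 beats
Sum = 2 + 1 + 3 + 4 + 4 + 3
= 17 beats


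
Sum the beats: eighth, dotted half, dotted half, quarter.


Reasoning:
Beat values:
  eighth = 0.5 beats
  dotted half = 3 beats
  dotted half = 3 beats
  quarter = 1 beat
Sum = 0.5 + 3 + 3 + 1
= 7.5 beats


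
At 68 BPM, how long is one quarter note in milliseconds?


Working:
One quarter-note beat = 60000 / BPM = 60000 / 68 ms
Duration = 60000 / 68
= 882.4 ms


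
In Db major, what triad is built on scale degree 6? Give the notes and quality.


Solution.
Db major scale: Db Eb F Gb Ab Bb C
Diatonic triad on degree 6 stacks scale notes 6, 1, 3: Bb Db F
Bb→Db = 3 semitones; Bb→F = 7 semitones → minor triad
= Bb Db F (minor)


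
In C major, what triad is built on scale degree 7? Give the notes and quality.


Step by step:
C major scale: C D E F G A B
Diatonic triad on degree 7 stacks scale notes 7, 2, 4: B D F
B→D = 3 semitones; B→F = 6 semitones → diminished triad
= B D F (diminished)


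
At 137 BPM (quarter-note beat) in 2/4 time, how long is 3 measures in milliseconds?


Step by step:
Quarter-note beat duration = 60000 / 137 ms
Beats per measure (2/4) = 2
One measure = 2 × 60000 / 137 = 120000 / 137 ms
3 measures = 3 × 120000 / 137 = 360000 / 137
= 2627.7 ms


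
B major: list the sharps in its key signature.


Solution.
Sharp major keys follow the circle of fifths: C(0), G(1), D(2), A(3), E(4), B(5), F#(6), C#(7)
B major has 5 sharps
Order of sharps: F# C# G# D# A# E# B# → first 5: F#, C#, G#, D#, A#
= F#, C#, G#, D#, A#


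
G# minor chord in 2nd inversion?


Reasoning:
Root position: G# B D#
2nd inversion: move root and 3rd up an octave
Bass note: D#
Notes (bottom to top) = D# G# B


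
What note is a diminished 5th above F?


Working:
A 5th spans 5 letter names, so from F we land on C
A diminished 5th = 6 semitones above F
Spell C at that pitch: Cb
= Cb


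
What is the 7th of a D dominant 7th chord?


Solution.
Dominant 7th chord = root + major 3rd + perfect 5th + minor 7th
Seventh chords stack in thirds, so the letter names are D-F-A-C
Root: D
Major 3rd above D: F#
Perfect 5th above D: A
Minor 7th above D: C
The 7th = C


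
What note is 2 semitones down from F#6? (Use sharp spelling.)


Solution.
F#6: chromatic position 6 in octave 6 → absolute = 6×12 + 6 = 78
Transpose down 2: 78 - 2 = 76
76 = 6×12 + 4 → E in octave 6
Result = E6


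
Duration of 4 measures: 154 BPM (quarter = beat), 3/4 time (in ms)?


Solution.
Quarter-note beat duration = 60000 / 154 ms
Beats per measure (3/4) = 3
One measure = 3 × 60000 / 154 = 180000 / 154 ms
4 measures = 4 × 180000 / 154 = 720000 / 154
= 4675.3 ms


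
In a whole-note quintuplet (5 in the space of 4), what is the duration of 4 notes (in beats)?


Reasoning:
Quintuplet: 5 notes occupy the space of 4 whole notes
Space = 4 × 4 = 16 beats
Each quintuplet note = 16 / 5 = 16/5 beats
4 notes = 4 × 16/5 = 64/5
= 64/5 beats


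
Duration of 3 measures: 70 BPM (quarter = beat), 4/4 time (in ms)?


Quarter-note beat duration = 60000 / 70 ms
Beats per measure (4/4) = 4
One measure = 4 × 60000 / 70 = 240000 / 70 ms
3 measures = 3 × 240000 / 70 = 720000 / 70
= 10285.7 ms


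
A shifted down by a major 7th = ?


Reasoning:
major 7th: 7 letter names, 11 semitones
Letter: A - 6 → B
Pitch: A - 11 semitones, spelled as a B → Bb
= Bb


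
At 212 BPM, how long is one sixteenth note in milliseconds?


One quarter-note beat = 60000 / BPM = 60000 / 212 ms
Sixteenth note = 1/4 × quarter note
Duration = 1/4 × 60000 / 212 = 15000 / 212
= 70.8 ms


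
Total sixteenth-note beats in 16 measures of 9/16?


Solution.
Time signature 9/16: the bottom number 16 means the sixteenth note gets one count
The top number 9 means 9 sixteenth-note beats per measure
Total = 9 × 16 measures
= 144 sixteenth-note beats


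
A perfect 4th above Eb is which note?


Let's work it out.
A 4th spans 4 letter names, so from E we land on A
A perfect 4th = 5 semitones above Eb
Spell A at that pitch: Ab
= Ab


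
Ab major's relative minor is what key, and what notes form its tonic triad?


Working:
The relative minor shares the major's key signature and starts on its 6th degree
6th degree = a major 6th above the tonic; a major 6th above Ab is F
→ relative minor of Ab major is F minor
Tonic triad of F minor = root + minor 3rd + perfect 5th = F Ab C
= F minor; triad = F Ab C


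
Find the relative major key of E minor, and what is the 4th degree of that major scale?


Working:
The relative major shares the key signature and is a minor 3rd above the minor tonic
A minor 3rd above E is G
→ relative major of E minor is G major
G major scale: G A B C D E F#
= G major; 4th degree = C


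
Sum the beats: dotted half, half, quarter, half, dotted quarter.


Beat values:
  dotted half = 3 beats
  half = 2 beats
  quarter = 1 beat
  half = 2 beats
  dotted quarter = 1.5 beats
Sum = 3 + 2 + 1 + 2 + 1.5
= 9.5 beats


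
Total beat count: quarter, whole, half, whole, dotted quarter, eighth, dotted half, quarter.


Solution.
Beat values:
  quarter = 1 beat
  whole = 4 beats
  half = 2 beats
  whole = 4 beats
  dotted quarter = 1.5 beats
  eighth = 0.5 beats
  dotted half = 3 beats
  quarter = 1 beat
Sum = 1 + 4 + 2 + 4 + 1.5 + 0.5 + 3 + 1
= 17 beats


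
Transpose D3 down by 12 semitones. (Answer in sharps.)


Step by step:
D3: chromatic position 2 in octave 3 → absolute = 3×12 + 2 = 38
Transpose down 12: 38 - 12 = 26
26 = 2×12 + 2 → D in octave 2
Result = D2


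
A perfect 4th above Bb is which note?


Reasoning:
A 4th spans 4 letter names, so from B we land on E
A perfect 4th = 5 semitones above Bb
Spell E at that pitch: Eb
= Eb


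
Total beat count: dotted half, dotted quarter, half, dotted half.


Beat values:
  dotted half = 3 beats
  dotted quarter = 1.5 beats
  half = 2 beats
  dotted half = 3 beats
Sum = 3 + 1.5 + 2 + 3
= 9.5 beats


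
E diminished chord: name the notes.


Diminished triad = root + minor 3rd (3 semitones) + diminished 5th (6 semitones)
A triad on E stacks thirds, so the chord tones use letter names E-G-B
Root: E
Minor 3rd above E: G
Diminished 5th above E: Bb
Chord = E G Bb


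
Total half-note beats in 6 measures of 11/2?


Reasoning:
Time signature 11/2: the bottom number 2 means the half note gets one count
The top number 11 means 11 half-note beats per measure
Total = 11 × 6 measures
= 66 half-note beats


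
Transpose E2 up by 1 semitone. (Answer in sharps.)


Reasoning:
E2: chromatic position 4 in octave 2 → absolute = 2×12 + 4 = 28
Transpose up 1: 28 + 1 = 29
29 = 2×12 + 5 → F in octave 2
Result = F2


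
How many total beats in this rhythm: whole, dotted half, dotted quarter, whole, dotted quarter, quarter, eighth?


Reasoning:
Beat values:
  whole = 4 beats
  dotted half = 3 beats
  dotted quarter = 1.5 beats
  whole = 4 beats
  dotted quarter = 1.5 beats
  quarter = 1 beat
  eighth = 0.5 beats
Sum = 4 + 3 + 1.5 + 4 + 1.5 + 1 + 0.5
= 15.5 beats


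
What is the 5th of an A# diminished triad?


Diminished triad = root + minor 3rd (3 semitones) + diminished 5th (6 semitones)
A triad on A# stacks thirds, so the chord tones use letter names A-C-E
Root: A#
Minor 3rd above A#: C#
Diminished 5th above A#: E
The 5th = E


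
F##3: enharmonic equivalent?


Let's work it out.
Enharmonic notes sound the same pitch but are spelled with different letter names
F## and G name the same pitch class
= G3


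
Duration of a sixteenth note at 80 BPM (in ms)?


Step by step:
One quarter-note beat = 60000 / BPM = 60000 / 80 ms
Sixteenth note = 1/4 × quarter note
Duration = 1/4 × 60000 / 80 = 15000 / 80
= 187.5 ms


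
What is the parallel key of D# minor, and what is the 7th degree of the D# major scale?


Solution.
Parallel keys share the same tonic but differ in mode
D# minor → parallel is D# major
D# major scale: D# E# F## G# A# B# C##
= D# major; 7th degree = C##


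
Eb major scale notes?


Major scale pattern: W-W-H-W-W-W-H (2-2-1-2-2-2-1 semitones)
Starting from Eb:
  Eb + 2 semitones → F
  F + 2 semitones → G
  G + 1 semitone → Ab
  Ab + 2 semitones → Bb
  Bb + 2 semitones → C
  C + 2 semitones → D
  D + 1 semitone → Eb
Scale = Eb F G Ab Bb C D


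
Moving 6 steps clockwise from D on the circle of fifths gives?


Solution.
Each clockwise step on the circle of fifths moves up a perfect 5th
From D: D → A → E → B → F#/Gb → Db → Ab
= Ab


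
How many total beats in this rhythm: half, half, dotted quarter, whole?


Working:
Beat values:
  half = 2 beats
  half = 2 beats
  dotted quarter = 1.5 beats
  whole = 4 beats
Sum = 2 + 2 + 1.5 + 4
= 9.5 beats


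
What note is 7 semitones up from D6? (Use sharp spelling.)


Reasoning:
D6: chromatic position 2 in octave 6 → absolute = 6×12 + 2 = 74
Transpose up 7: 74 + 7 = 81
81 = 6×12 + 9 → A in octave 6
Result = A6


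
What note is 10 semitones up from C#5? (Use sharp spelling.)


Let's work it out.
C#5: chromatic position 1 in octave 5 → absolute = 5×12 + 1 = 61
Transpose up 10: 61 + 10 = 71
71 = 5×12 + 11 → B in octave 5
Result = B5


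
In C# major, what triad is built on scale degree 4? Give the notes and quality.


C# major scale: C# D# E# F# G# A# B#
Diatonic triad on degree 4 stacks scale notes 4, 6, 1: F# A# C#
F#→A# = 4 semitones; F#→C# = 7 semitones → major triad
= F# A# C# (major)


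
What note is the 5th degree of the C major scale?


Step by step:
Major scale pattern: W-W-H-W-W-W-H (2-2-1-2-2-2-1 semitones)
Starting from C:
  C + 2 semitones → D
  D + 2 semitones → E
  E + 1 semitone → F
  F + 2 semitones → G
  G + 2 semitones → A
  A + 2 semitones → B
  B + 1 semitone → C
Scale: C D E F G A B
Degree 5 = G


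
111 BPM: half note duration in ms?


One quarter-note beat = 60000 / BPM = 60000 / 111 ms
Half note = 2 × quarter note
Duration = 2 × 60000 / 111 = 120000 / 111
= 1081.1 ms


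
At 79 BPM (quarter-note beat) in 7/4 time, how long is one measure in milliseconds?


Reasoning:
Quarter-note beat duration = 60000 / 79 ms
Beats per measure (7/4) = 7
One measure = 7 × 60000 / 79 = 420000 / 79 ms
= 5316.5 ms


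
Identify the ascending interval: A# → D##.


Letter names: A → D spans 4 letter names → a 4th
Semitones: A# → D## = 6 half-steps
A 4th of 6 semitones is an augmented 4th
= augmented 4th


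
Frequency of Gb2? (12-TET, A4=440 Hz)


Let's work it out.
f = 440 × 2^(n/12) where n = semitones from A4
Gb2: -27 semitones from A4
f = 440 × 2^(-27/12)
f = 92.50 Hz


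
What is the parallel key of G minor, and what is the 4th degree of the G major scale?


Working:
Parallel keys share the same tonic but differ in mode
G minor → parallel is G major
G major scale: G A B C D E F#
= G major; 4th degree = C


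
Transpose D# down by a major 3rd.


major 3rd: 3 letter names, 4 semitones
Letter: D - 2 → B
Pitch: D# - 4 semitones, spelled as a B → B
= B


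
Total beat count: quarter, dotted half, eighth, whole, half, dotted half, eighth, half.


Step by step:
Beat values:
  quarter = 1 beat
  dotted half = 3 beats
  eighth = 0.5 beats
  whole = 4 beats
  half = 2 beats
  dotted half = 3 beats
  eighth = 0.5 beats
  half = 2 beats
Sum = 1 + 3 + 0.5 + 4 + 2 + 3 + 0.5 + 2
= 16 beats


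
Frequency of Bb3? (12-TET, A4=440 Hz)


Let's work it out.
f = 440 × 2^(n/12) where n = semitones from A4
Bb3: -11 semitones from A4
f = 440 × 2^(-11/12)
f = 233.08 Hz


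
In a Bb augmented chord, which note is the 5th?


Reasoning:
Augmented triad = root + major 3rd (4 semitones) + augmented 5th (8 semitones)
A triad on Bb stacks thirds, so the chord tones use letter names B-D-F
Root: Bb
Major 3rd above Bb: D
Augmented 5th above Bb: F#
The 5th = F#


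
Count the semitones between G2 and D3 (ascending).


Step by step:
Absolute semitone position = octave×12 + chromatic position
G2: 2×12 + 7 = 31
D3: 3×12 + 2 = 38
Difference = 38 - 31 = 7
= 7 semitones


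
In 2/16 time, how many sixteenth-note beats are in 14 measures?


Working:
Time signature 2/16: the bottom number 16 means the sixteenth note gets one count
The top number 2 means 2 sixteenth-note beats per measure
Total = 2 × 14 measures
= 28 sixteenth-note beats


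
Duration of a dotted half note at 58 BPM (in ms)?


Solution.
One quarter-note beat = 60000 / BPM = 60000 / 58 ms
Dotted half note = 3 × quarter note
Duration = 3 × 60000 / 58 = 180000 / 58
= 3103.4 ms


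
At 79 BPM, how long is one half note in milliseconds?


One quarter-note beat = 60000 / BPM = 60000 / 79 ms
Half note = 2 × quarter note
Duration = 2 × 60000 / 79 = 120000 / 79
= 1519.0 ms


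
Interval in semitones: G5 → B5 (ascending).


Reasoning:
Absolute semitone position = octave×12 + chromatic position
G5: 5×12 + 7 = 67
B5: 5×12 + 11 = 71
Difference = 71 - 67 = 4
= 4 semitones


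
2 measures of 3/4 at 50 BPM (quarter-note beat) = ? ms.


Quarter-note beat duration = 60000 / 50 ms
Beats per measure (3/4) = 3
One measure = 3 × 60000 / 50 = 180000 / 50 ms
2 measures = 2 × 180000 / 50 = 360000 / 50
= 7200.0 ms


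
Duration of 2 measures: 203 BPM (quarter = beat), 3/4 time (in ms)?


Step by step:
Quarter-note beat duration = 60000 / 203 ms
Beats per measure (3/4) = 3
One measure = 3 × 60000 / 203 = 180000 / 203 ms
2 measures = 2 × 180000 / 203 = 360000 / 203
= 1773.4 ms


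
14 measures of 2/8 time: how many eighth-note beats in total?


Step by step:
Time signature 2/8: the bottom number 8 means the eighth note gets one count
The top number 2 means 2 eighth-note beats per measure
Total = 2 × 14 measures
= 28 eighth-note beats


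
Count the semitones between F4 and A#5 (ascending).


Solution.
Absolute semitone position = octave×12 + chromatic position
F4: 4×12 + 5 = 53
A#5: 5×12 + 10 = 70
Difference = 70 - 53 = 17
= 17 semitones


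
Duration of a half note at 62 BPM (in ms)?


One quarter-note beat = 60000 / BPM = 60000 / 62 ms
Half note = 2 × quarter note
Duration = 2 × 60000 / 62 = 120000 / 62
= 1935.5 ms


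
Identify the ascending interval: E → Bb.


Letter names: E → B spans 5 letter names → a 5th
Semitones: E → Bb = 6 half-steps
A 5th of 6 semitones is a diminished 5th
= diminished 5th


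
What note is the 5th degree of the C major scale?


Reasoning:
Major scale pattern: W-W-H-W-W-W-H (2-2-1-2-2-2-1 semitones)
Starting from C:
  C + 2 semitones → D
  D + 2 semitones → E
  E + 1 semitone → F
  F + 2 semitones → G
  G + 2 semitones → A
  A + 2 semitones → B
  B + 1 semitone → C
Scale: C D E F G A B
Degree 5 = G


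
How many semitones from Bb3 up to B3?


Reasoning:
Absolute semitone position = octave×12 + chromatic position
Bb3: 3×12 + 10 = 46
B3: 3×12 + 11 = 47
Difference = 47 - 46 = 1
= 1 semitone


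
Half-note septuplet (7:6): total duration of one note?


Working:
Septuplet: 7 notes occupy the space of 6 half notes
Space = 6 × 2 = 12 beats
Each septuplet note = 12 / 7 = 12/7 beats
= 12/7 beats


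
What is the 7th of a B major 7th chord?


Step by step:
Major 7th chord = root + major 3rd + perfect 5th + major 7th
Seventh chords stack in thirds, so the letter names are B-D-F-A
Root: B
Major 3rd above B: D#
Perfect 5th above B: F#
Major 7th above B: A#
The 7th = A#


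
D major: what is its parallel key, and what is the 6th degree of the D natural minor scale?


Reasoning:
Parallel keys share the same tonic but differ in mode
D major → parallel is D minor
D natural minor scale: D E F G A Bb C
= D minor; 6th degree = Bb
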